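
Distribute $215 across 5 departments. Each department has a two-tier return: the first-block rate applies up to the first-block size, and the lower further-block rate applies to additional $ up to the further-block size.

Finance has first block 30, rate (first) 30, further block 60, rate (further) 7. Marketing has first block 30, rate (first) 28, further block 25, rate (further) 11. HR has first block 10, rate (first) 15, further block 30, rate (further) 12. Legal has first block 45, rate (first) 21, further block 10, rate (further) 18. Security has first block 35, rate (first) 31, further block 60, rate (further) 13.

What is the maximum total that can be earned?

Treat each block as its own option and order by rate: Security/tier1 31 > Finance/tier1 30 > Marketing/tier1 28 > Legal/tier1 21 > Legal/tier2 18 > HR/tier1 15 > Security/tier2 13 > HR/tier2 12 > Marketing/tier2 11 > Finance/tier2 7.
Security tier1 at 31: fill all 35 — 180 left.
Finance tier1 at 30: fill all 30 — 150 left.
Marketing tier1 at 28: fill all 30 — 120 left.
Fill Legal tier1 block (45 at 21) — 75 left.
Legal/tier2 (18): +10 — 65 left.
Fill HR tier1 block (10 at 15) — 55 left.
Security tier2 at 13: only 55 left, fill 55.
Total = 31×35 + 30×30 + 28×30 + 21×45 + 18×10 + 15×10 + 13×55 = 4815.

4815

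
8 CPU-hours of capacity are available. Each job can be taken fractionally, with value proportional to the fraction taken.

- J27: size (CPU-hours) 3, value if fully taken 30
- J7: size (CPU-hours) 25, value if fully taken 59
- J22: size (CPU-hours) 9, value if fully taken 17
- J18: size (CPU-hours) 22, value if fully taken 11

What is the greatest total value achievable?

41.8

Sort by value density: J27 30/3≈10, J7 59/25≈2.36, J22 17/9≈1.89, J18 11/22≈0.5.
All 3 CPU-hours of J27 fit (value 30) — 5 remain.
5 CPU-hours left: a 5/25 share of J7 gives 59×5/25 = 11.8.
Total value = 41.8.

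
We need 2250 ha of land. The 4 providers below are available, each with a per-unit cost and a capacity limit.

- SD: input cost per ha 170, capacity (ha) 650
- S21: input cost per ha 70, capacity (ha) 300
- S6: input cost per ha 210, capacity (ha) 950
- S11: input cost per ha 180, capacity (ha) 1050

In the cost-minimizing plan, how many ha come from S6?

250

Fill from the cheapest provider first.
S21 (70): use full 300 ; 1950 ha to go.
Take 650 from SD at 170 ; need 1300 more.
S11 at 180: take all 1050 ha ; 250 still needed.
S6 (210): take the remaining 250 ; done.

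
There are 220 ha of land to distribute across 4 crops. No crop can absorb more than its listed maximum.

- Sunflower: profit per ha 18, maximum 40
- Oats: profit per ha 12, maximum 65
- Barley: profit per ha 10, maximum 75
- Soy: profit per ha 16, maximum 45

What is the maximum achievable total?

2920

Order the crops by profit per ha: Sunflower 18 > Soy 16 > Oats 12 > Barley 10.
Sunflower: +40 to 40 (cap) → 180 left.
Give Soy 45 to hit its cap of 45 → 135 left.
Oats takes 65 to reach its cap of 65 → 70 left.
Only 70 left; Barley takes them to reach 70.
Total = 18×40 + 12×65 + 10×70 + 16×45 = 2920.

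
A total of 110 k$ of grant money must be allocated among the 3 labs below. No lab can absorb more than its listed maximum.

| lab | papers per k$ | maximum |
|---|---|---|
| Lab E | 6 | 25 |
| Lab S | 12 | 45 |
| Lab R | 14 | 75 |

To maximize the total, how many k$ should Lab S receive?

35

Order the labs by papers per k$: Lab R 14 > Lab S 12 > Lab E 6.
Lab R takes 75 to reach its cap of 75 — 35 left.
Lab S: +35 (room for 45) → 35. Pool exhausted.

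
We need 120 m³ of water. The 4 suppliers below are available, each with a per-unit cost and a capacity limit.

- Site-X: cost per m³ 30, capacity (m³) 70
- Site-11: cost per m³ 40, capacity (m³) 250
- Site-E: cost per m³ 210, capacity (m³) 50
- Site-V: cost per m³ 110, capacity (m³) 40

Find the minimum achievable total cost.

4100

Use suppliers in increasing cost order.
Site-X at 30: take all 70 m³ → 50 still needed.
Take 50 from Site-11 at 40 to finish.
Site-V, Site-E: unused.
Cost = 70×30 + 50×40 = 4100.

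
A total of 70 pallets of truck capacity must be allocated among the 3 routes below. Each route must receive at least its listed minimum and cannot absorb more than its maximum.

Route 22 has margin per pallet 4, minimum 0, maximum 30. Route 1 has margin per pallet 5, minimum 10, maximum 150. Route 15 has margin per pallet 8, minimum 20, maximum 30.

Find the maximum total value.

440

Meeting every minimum uses 0+10+20 = 30 pallets, leaving 40.
Order the routes by margin per pallet: Route 15 8 > Route 1 5 > Route 22 4.
Route 15: +10 to 30 (cap) — 30 left.
Route 1: +30 (room for 140) → 40. Pool exhausted.
Total = 5×40 + 8×30 = 440.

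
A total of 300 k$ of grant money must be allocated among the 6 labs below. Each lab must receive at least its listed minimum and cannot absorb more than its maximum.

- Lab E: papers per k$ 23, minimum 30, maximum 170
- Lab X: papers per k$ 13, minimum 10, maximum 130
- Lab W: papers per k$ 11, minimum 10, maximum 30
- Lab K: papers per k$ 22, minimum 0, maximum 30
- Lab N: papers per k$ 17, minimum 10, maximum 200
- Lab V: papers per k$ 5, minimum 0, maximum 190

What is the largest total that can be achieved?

Meeting every minimum uses 30+10+10+0+10+0 = 60 k$, leaving 240.
Rank by papers per k$: Lab E 23 > Lab K 22 > Lab N 17 > Lab X 13 > Lab W 11 > Lab V 5.
Lab E: +140 to 170 (cap) ; 100 left.
Give Lab K 30 more to hit its cap of 30 ; 70 left.
Lab N has room for 190 more but only 70 remain, so it gets 80.
Total = 23×170 + 13×10 + 11×10 + 22×30 + 17×80 = 6170.

6170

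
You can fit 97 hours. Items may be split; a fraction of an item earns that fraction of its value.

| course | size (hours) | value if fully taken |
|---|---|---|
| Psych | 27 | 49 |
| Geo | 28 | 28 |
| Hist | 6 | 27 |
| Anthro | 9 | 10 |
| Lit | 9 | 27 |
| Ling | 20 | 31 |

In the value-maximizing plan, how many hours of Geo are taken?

26

Rank by value-to-size ratio: Hist 27/6≈4.5, Lit 27/9≈3, Psych 49/27≈1.81, Ling 31/20≈1.55, Anthro 10/9≈1.11, Geo 28/28≈1.
All 6 hours of Hist fit (value 27) ; 91 remain.
Take all of Lit (9 hours, value 27) ; 82 hours left.
Psych: take in full, 27 hours for value 49 ; 55 left.
Take all of Ling (20 hours, value 31) ; 35 hours left.
All 9 hours of Anthro fit (value 10) ; 26 remain.
Only 26 hours remain; take 26/28 of Geo for value 28×26/28 = 26.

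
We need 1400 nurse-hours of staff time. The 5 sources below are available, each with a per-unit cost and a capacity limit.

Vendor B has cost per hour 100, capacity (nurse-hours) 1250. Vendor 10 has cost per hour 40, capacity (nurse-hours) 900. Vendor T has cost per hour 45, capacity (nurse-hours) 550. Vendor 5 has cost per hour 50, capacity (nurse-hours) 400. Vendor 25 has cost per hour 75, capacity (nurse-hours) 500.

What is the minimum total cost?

58500

Fill from the cheapest source first.
Vendor 10 (40): use full 900 — 500 nurse-hours to go.
Take 500 from Vendor T at 45 to finish.
Vendor 5, Vendor 25, Vendor B: unused.
Cost = 900×40 + 500×45 = 58500.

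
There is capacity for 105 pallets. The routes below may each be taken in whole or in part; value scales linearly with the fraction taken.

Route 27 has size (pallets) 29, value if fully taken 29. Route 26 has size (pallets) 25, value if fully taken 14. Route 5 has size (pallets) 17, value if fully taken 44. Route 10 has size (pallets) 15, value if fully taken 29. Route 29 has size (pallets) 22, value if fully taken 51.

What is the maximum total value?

165.32

Rank by value-to-size ratio: Route 5 44/17≈2.59, Route 29 51/22≈2.32, Route 10 29/15≈1.93, Route 27 29/29≈1, Route 26 14/25≈0.56.
All 17 pallets of Route 5 fit (value 44) — 88 remain.
Take all of Route 29 (22 pallets, value 51) — 66 pallets left.
Route 10: take in full, 15 pallets for value 29 — 51 left.
Take all of Route 27 (29 pallets, value 29) — 22 pallets left.
Fill the last 22 pallets with part of Route 26: 22/25 of it earns 12.32.
Total value = 165.32.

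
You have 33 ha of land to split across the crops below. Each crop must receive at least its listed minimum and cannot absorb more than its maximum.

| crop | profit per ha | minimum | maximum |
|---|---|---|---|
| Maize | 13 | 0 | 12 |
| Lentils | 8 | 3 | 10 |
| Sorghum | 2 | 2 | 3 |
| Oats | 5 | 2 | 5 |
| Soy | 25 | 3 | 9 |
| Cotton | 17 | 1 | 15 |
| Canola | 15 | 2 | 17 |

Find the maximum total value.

548

Meeting every minimum uses 0+3+2+2+3+1+2 = 13 ha, leaving 20.
Rank by profit per ha: Soy 25 > Cotton 17 > Canola 15 > Maize 13 > Lentils 8 > Oats 5 > Sorghum 2.
Give Soy 6 more to hit its cap of 9 ; 14 left.
Cotton: +14 to 15 (cap) ; 0 left.
Total = 8×3 + 2×2 + 5×2 + 25×9 + 17×15 + 15×2 = 548.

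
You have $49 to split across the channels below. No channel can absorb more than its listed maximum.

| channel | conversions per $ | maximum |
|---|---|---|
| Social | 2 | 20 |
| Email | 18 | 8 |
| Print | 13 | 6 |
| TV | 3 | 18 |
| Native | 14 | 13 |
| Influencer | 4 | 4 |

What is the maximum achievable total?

474

Highest conversions per $ first: Email 18 > Native 14 > Print 13 > Influencer 4 > TV 3 > Social 2.
Email takes 8 to reach its cap of 8 — 41 left.
Native: +13 to 13 (cap) — 28 left.
Give Print 6 to hit its cap of 6 — 22 left.
Influencer takes 4 to reach its cap of 4 — 18 left.
Give TV 18 to hit its cap of 18 — 0 left.
Total = 18×8 + 13×6 + 3×18 + 14×13 + 4×4 = 474.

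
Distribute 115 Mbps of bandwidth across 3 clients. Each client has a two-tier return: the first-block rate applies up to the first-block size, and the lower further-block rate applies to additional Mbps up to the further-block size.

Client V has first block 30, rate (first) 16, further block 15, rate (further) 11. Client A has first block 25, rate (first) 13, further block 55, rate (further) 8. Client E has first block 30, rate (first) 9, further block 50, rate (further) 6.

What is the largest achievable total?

Order all 6 blocks by rate: Client V/tier1 16 > Client A/tier1 13 > Client V/tier2 11 > Client E/tier1 9 > Client A/tier2 8 > Client E/tier2 6.
Fill Client V tier1 block (30 at 16) — 85 left.
Fill Client A tier1 block (25 at 13) — 60 left.
Fill Client V tier2 block (15 at 11) — 45 left.
Client E tier1 at 9: fill all 30 — 15 left.
15 remain; put them into Client A tier2 at 8.
Total = 16×30 + 13×25 + 11×15 + 9×30 + 8×15 = 1360.

1360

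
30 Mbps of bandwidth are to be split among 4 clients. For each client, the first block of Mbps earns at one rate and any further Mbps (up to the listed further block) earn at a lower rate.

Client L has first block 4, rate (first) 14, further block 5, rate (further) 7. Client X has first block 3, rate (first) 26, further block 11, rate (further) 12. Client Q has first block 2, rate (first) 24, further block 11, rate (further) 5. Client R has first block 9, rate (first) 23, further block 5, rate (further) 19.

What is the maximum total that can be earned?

568

Order all 8 blocks by rate: Client X/first 26 > Client Q/first 24 > Client R/first 23 > Client R/second 19 > Client L/first 14 > Client X/second 12 > Client L/second 7 > Client Q/second 5.
Fill Client X first block (3 at 26) — 27 left.
Fill Client Q first block (2 at 24) — 25 left.
Client R first at 23: fill all 9 — 16 left.
Client R/second (19): +5 — 11 left.
Client L first at 14: fill all 4 — 7 left.
7 remain; put them into Client X second at 12.
Total = 26×3 + 24×2 + 23×9 + 19×5 + 14×4 + 12×7 = 568.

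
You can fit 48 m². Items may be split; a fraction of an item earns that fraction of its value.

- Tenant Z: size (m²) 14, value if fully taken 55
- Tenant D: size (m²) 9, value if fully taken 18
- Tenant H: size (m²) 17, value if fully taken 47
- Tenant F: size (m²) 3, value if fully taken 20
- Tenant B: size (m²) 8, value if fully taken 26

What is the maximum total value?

160

Best value per unit of size first: Tenant F 20/3≈6.67, Tenant Z 55/14≈3.93, Tenant B 26/8≈3.25, Tenant H 47/17≈2.76, Tenant D 18/9≈2.
All 3 m² of Tenant F fit (value 20) — 45 remain.
Take all of Tenant Z (14 m², value 55) — 31 m² left.
All 8 m² of Tenant B fit (value 26) — 23 remain.
All 17 m² of Tenant H fit (value 47) — 6 remain.
Fill the last 6 m² with part of Tenant D: 6/9 of it earns 12.
Total value = 160.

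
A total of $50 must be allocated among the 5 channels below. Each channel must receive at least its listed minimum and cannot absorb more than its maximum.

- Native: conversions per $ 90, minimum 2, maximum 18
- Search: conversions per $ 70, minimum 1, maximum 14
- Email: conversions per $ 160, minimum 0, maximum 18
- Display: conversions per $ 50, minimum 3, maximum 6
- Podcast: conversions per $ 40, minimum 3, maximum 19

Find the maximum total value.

5330

Meeting every minimum uses 2+1+0+3+3 = 9 $, leaving 41.
Rank by conversions per $: Email 160 > Native 90 > Search 70 > Display 50 > Podcast 40.
Give Email 18 more to hit its cap of 18 → 23 left.
Give Native 16 more to hit its cap of 18 → 7 left.
Search has room for 13 more but only 7 remain, so it gets 8.
Total = 90×18 + 70×8 + 160×18 + 50×3 + 40×3 = 5330.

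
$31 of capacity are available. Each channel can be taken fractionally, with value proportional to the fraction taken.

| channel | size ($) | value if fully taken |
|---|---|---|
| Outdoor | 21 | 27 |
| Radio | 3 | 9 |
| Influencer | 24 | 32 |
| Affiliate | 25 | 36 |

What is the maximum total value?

49

Rank by value-to-size ratio: Radio 9/3≈3, Affiliate 36/25≈1.44, Influencer 32/24≈1.33, Outdoor 27/21≈1.29.
Radio: take in full, 3 $ for value 9 → 28 left.
Affiliate: take in full, 25 $ for value 36 → 3 left.
3 $ left: a 3/24 share of Influencer gives 32×3/24 = 4.
Total value = 49.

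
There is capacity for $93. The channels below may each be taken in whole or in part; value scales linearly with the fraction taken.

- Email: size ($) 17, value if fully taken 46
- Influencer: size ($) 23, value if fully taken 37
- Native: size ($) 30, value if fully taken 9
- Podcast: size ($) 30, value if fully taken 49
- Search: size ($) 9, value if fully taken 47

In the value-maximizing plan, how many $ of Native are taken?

Best value per unit of size first: Search 47/9≈5.22, Email 46/17≈2.71, Podcast 49/30≈1.63, Influencer 37/23≈1.61, Native 9/30≈0.3.
Search: take in full, 9 $ for value 47 — 84 left.
All 17 $ of Email fit (value 46) — 67 remain.
All 30 $ of Podcast fit (value 49) — 37 remain.
Influencer: take in full, 23 $ for value 37 — 14 left.
14 $ left: a 14/30 share of Native gives 9×14/30 = 4.2.

14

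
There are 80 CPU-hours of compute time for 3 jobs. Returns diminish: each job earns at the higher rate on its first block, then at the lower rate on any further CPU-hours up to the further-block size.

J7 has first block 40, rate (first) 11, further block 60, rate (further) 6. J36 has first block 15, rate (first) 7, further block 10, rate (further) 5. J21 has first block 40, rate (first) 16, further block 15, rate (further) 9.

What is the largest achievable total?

1080

Order all 6 blocks by rate: J21/T1 16 > J7/T1 11 > J21/T2 9 > J36/T1 7 > J7/T2 6 > J36/T2 5.
J21/T1 (16): +40 → 40 left.
Fill J7 T1 block (40 at 11) → 0 left.
Total = 16×40 + 11×40 = 1080.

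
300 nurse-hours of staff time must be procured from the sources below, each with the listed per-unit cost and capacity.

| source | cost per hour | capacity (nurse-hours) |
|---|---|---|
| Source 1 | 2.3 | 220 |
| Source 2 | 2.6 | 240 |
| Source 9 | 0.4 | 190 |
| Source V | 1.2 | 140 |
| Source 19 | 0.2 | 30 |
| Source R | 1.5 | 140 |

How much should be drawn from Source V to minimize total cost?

80

Use sources in increasing cost order.
Take 30 from Source 19 at 0.2 → need 270 more.
Take 190 from Source 9 at 0.4 → need 80 more.
Source V at 1.2: take 80 of its 140 → requirement met.
Source R, Source 1, Source 2: unused.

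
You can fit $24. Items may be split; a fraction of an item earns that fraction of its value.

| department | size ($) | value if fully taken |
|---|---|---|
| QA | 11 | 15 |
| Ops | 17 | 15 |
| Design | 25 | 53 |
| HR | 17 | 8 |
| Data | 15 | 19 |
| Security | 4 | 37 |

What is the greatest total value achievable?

Best value per unit of size first: Security 37/4≈9.25, Design 53/25≈2.12, QA 15/11≈1.36, Data 19/15≈1.27, Ops 15/17≈0.882, HR 8/17≈0.471.
Security: take in full, 4 $ for value 37 — 20 left.
Fill the last 20 $ with part of Design: 20/25 of it earns 42.4.
Total value = 79.4.

79.4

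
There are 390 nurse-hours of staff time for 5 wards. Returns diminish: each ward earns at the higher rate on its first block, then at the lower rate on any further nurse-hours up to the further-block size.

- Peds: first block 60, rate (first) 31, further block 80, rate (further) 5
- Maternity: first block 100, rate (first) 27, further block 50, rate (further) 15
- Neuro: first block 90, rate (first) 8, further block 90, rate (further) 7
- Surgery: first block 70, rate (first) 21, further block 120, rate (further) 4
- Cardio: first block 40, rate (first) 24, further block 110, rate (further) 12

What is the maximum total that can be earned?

8580

Order all 10 blocks by rate: Peds/tier1 31 > Maternity/tier1 27 > Cardio/tier1 24 > Surgery/tier1 21 > Maternity/tier2 15 > Cardio/tier2 12 > Neuro/tier1 8 > Neuro/tier2 7 > Peds/tier2 5 > Surgery/tier2 4.
Peds tier1 at 31: fill all 60 → 330 left.
Fill Maternity tier1 block (100 at 27) → 230 left.
Cardio/tier1 (24): +40 → 190 left.
Surgery/tier1 (21): +70 → 120 left.
Fill Maternity tier2 block (50 at 15) → 70 left.
70 remain; put them into Cardio tier2 at 12.
Total = 31×60 + 27×100 + 24×40 + 21×70 + 15×50 + 12×70 = 8580.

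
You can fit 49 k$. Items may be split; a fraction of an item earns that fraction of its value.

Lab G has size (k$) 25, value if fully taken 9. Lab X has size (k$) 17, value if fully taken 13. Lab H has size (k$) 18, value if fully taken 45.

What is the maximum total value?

Sort by value density: Lab H 45/18≈2.5, Lab X 13/17≈0.765, Lab G 9/25≈0.36.
All 18 k$ of Lab H fit (value 45) — 31 remain.
All 17 k$ of Lab X fit (value 13) — 14 remain.
14 k$ left: a 14/25 share of Lab G gives 9×14/25 = 5.04.
Total value = 63.04.

63.04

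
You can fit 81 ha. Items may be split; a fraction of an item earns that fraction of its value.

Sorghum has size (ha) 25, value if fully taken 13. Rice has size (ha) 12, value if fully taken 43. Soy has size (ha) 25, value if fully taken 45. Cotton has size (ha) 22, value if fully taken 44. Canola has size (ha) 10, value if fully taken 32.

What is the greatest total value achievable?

170.24

Sort by value density: Rice 43/12≈3.58, Canola 32/10≈3.2, Cotton 44/22≈2, Soy 45/25≈1.8, Sorghum 13/25≈0.52.
Take all of Rice (12 ha, value 43) — 69 ha left.
Canola: take in full, 10 ha for value 32 — 59 left.
Cotton: take in full, 22 ha for value 44 — 37 left.
All 25 ha of Soy fit (value 45) — 12 remain.
12 ha left: a 12/25 share of Sorghum gives 13×12/25 = 6.24.
Total value = 170.24.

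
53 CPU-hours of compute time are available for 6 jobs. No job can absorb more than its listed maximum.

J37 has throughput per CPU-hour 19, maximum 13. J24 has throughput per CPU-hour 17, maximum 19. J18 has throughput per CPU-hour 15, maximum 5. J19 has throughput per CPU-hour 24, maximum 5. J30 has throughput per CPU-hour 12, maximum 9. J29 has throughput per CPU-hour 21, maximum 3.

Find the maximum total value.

924

Rank by throughput per CPU-hour: J19 24 > J29 21 > J37 19 > J24 17 > J18 15 > J30 12.
J19 takes 5 to reach its cap of 5 — 48 left.
J29 takes 3 to reach its cap of 3 — 45 left.
J37: +13 to 13 (cap) — 32 left.
J24: +19 to 19 (cap) — 13 left.
Give J18 5 to hit its cap of 5 — 8 left.
J30 has room for 9 but only 8 remain, so it gets 8.
Total = 19×13 + 17×19 + 15×5 + 24×5 + 12×8 + 21×3 = 924.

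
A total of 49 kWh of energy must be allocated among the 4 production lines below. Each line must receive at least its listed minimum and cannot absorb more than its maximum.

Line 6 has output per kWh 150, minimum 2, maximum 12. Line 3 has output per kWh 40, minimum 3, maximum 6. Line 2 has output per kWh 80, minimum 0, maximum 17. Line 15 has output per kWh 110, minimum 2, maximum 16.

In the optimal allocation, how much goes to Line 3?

Meeting every minimum uses 2+3+0+2 = 7 kWh, leaving 42.
Rank by output per kWh: Line 6 150 > Line 15 110 > Line 2 80 > Line 3 40.
Give Line 6 10 more to hit its cap of 12 — 32 left.
Line 15 takes 14 more to reach its cap of 16 — 18 left.
Line 2 takes 17 more to reach its cap of 17 — 1 left.
Line 3 has room for 3 more but only 1 remain, so it gets 4.

4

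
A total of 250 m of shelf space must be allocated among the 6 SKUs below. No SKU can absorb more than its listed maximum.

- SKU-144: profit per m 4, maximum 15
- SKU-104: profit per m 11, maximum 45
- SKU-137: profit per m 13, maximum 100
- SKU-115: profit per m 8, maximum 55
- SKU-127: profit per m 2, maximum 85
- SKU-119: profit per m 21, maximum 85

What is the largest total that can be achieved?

Highest profit per m first: SKU-119 21 > SKU-137 13 > SKU-104 11 > SKU-115 8 > SKU-144 4 > SKU-127 2.
SKU-119 takes 85 to reach its cap of 85 → 165 left.
SKU-137: +100 to 100 (cap) → 65 left.
SKU-104: +45 to 45 (cap) → 20 left.
Only 20 left; SKU-115 takes them to reach 20.
Total = 11×45 + 13×100 + 8×20 + 21×85 = 3740.

3740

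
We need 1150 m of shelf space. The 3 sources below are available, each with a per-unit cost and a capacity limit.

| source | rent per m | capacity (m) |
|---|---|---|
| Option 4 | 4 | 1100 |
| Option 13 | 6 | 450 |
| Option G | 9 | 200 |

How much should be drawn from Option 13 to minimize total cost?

Cheapest first:
Option 4 at 4: take all 1100 m — 50 still needed.
Option 13 (6): take the remaining 50 — done.
Option G: unused.

50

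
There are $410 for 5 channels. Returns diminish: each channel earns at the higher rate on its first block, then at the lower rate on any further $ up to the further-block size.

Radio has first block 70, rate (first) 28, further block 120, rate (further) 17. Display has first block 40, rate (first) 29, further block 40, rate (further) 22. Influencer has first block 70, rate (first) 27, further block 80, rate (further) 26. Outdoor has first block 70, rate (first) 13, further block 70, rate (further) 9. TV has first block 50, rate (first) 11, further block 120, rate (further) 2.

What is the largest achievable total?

9840

Treat each block as its own option and order by rate: Display/T1 29 > Radio/T1 28 > Influencer/T1 27 > Influencer/T2 26 > Display/T2 22 > Radio/T2 17 > Outdoor/T1 13 > TV/T1 11 > Outdoor/T2 9 > TV/T2 2.
Display T1 at 29: fill all 40 ; 370 left.
Radio T1 at 28: fill all 70 ; 300 left.
Fill Influencer T1 block (70 at 27) ; 230 left.
Influencer/T2 (26): +80 ; 150 left.
Display T2 at 22: fill all 40 ; 110 left.
Radio/T2: +110 of 120 at 17; pool empty.
Total = 29×40 + 28×70 + 27×70 + 26×80 + 22×40 + 17×110 = 9840.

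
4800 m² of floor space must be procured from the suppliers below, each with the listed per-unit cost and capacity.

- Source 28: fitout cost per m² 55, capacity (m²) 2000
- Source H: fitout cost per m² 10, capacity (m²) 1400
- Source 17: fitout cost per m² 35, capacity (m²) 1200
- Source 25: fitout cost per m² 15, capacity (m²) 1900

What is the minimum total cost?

Fill from the cheapest supplier first.
Source H at 10: take all 1400 m² ; 3400 still needed.
Source 25 (15): use full 1900 ; 1500 m² to go.
Source 17 at 35: take all 1200 m² ; 300 still needed.
Source 28 (55): take the remaining 300 ; done.
Cost = 1400×10 + 1900×15 + 1200×35 + 300×55 = 101000.

101000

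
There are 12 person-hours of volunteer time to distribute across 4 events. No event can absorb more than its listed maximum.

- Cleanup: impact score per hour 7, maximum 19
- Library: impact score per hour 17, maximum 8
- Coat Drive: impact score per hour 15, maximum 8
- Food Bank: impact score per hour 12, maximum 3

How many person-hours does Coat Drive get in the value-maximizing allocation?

Order the events by impact score per hour: Library 17 > Coat Drive 15 > Food Bank 12 > Cleanup 7.
Give Library 8 to hit its cap of 8 ; 4 left.
Coat Drive has room for 8 but only 4 remain, so it gets 4.

4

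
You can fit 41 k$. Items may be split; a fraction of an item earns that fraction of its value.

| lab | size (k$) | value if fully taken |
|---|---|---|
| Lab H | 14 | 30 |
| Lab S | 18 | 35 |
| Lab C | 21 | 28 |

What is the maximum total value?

77

Sort by value density: Lab H 30/14≈2.14, Lab S 35/18≈1.94, Lab C 28/21≈1.33.
All 14 k$ of Lab H fit (value 30) — 27 remain.
Take all of Lab S (18 k$, value 35) — 9 k$ left.
Only 9 k$ remain; take 9/21 of Lab C for value 28×9/21 = 12.
Total value = 77.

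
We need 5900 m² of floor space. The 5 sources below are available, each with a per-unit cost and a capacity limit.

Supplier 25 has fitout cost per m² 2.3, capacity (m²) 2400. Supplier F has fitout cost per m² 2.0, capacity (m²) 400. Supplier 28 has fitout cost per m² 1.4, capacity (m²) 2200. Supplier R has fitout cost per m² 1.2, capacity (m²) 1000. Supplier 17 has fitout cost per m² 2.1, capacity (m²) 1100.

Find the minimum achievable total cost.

Use sources in increasing cost order.
Supplier R (1.2): use full 1000 — 4900 m² to go.
Supplier 28 (1.4): use full 2200 — 2700 m² to go.
Supplier F (2.0): use full 400 — 2300 m² to go.
Supplier 17 at 2.1: take all 1100 m² — 1200 still needed.
Supplier 25 (2.3): take the remaining 1200 — done.
Cost = 1000×1.2 + 2200×1.4 + 400×2.0 + 1100×2.1 + 1200×2.3 = 10150.

10150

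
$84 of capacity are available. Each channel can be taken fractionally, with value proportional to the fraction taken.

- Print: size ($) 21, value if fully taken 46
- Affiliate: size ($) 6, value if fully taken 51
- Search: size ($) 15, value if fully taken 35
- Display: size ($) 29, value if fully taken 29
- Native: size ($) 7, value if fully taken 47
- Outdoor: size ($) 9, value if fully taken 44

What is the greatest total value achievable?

Sort by value density: Affiliate 51/6≈8.5, Native 47/7≈6.71, Outdoor 44/9≈4.89, Search 35/15≈2.33, Print 46/21≈2.19, Display 29/29≈1.
Affiliate: take in full, 6 $ for value 51 — 78 left.
Take all of Native (7 $, value 47) — 71 $ left.
Take all of Outdoor (9 $, value 44) — 62 $ left.
Search: take in full, 15 $ for value 35 — 47 left.
Take all of Print (21 $, value 46) — 26 $ left.
Only 26 $ remain; take 26/29 of Display for value 29×26/29 = 26.
Total value = 249.

249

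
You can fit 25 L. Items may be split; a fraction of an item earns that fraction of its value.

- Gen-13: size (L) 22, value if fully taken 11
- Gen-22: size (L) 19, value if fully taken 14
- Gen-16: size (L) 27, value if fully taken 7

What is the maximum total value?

Rank by value-to-size ratio: Gen-22 14/19≈0.737, Gen-13 11/22≈0.5, Gen-16 7/27≈0.259.
All 19 L of Gen-22 fit (value 14) ; 6 remain.
Fill the last 6 L with part of Gen-13: 6/22 of it earns 3.
Total value = 17.

17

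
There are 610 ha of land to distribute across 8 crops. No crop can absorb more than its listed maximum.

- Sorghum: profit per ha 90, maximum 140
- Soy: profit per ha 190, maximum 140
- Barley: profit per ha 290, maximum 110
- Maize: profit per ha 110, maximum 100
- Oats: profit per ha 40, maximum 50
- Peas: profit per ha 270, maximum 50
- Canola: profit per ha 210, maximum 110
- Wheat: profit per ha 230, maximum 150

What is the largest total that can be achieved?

Highest profit per ha first: Barley 290 > Peas 270 > Wheat 230 > Canola 210 > Soy 190 > Maize 110 > Sorghum 90 > Oats 40.
Give Barley 110 to hit its cap of 110 ; 500 left.
Peas: +50 to 50 (cap) ; 450 left.
Give Wheat 150 to hit its cap of 150 ; 300 left.
Canola takes 110 to reach its cap of 110 ; 190 left.
Soy takes 140 to reach its cap of 140 ; 50 left.
Maize: +50 (room for 100) → 50. Pool exhausted.
Total = 190×140 + 290×110 + 110×50 + 270×50 + 210×110 + 230×150 = 135100.

135100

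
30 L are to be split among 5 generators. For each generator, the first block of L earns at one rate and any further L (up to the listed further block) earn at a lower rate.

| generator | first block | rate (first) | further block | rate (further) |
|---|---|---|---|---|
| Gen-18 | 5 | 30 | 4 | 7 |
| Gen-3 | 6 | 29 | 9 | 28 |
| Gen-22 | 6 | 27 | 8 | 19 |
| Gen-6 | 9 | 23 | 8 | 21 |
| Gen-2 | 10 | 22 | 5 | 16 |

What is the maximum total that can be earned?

Rank every tier by rate: Gen-18/tier1 30 > Gen-3/tier1 29 > Gen-3/tier2 28 > Gen-22/tier1 27 > Gen-6/tier1 23 > Gen-2/tier1 22 > Gen-6/tier2 21 > Gen-22/tier2 19 > Gen-2/tier2 16 > Gen-18/tier2 7.
Gen-18 tier1 at 30: fill all 5 — 25 left.
Fill Gen-3 tier1 block (6 at 29) — 19 left.
Fill Gen-3 tier2 block (9 at 28) — 10 left.
Fill Gen-22 tier1 block (6 at 27) — 4 left.
Gen-6/tier1: +4 of 9 at 23; pool empty.
Total = 30×5 + 29×6 + 28×9 + 27×6 + 23×4 = 830.

830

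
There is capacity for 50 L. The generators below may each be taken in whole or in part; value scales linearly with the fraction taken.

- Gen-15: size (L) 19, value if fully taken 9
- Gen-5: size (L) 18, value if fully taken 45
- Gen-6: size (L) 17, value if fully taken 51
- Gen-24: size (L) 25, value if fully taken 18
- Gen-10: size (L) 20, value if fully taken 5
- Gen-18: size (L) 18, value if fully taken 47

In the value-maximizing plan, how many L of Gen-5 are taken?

Sort by value density: Gen-6 51/17≈3, Gen-18 47/18≈2.61, Gen-5 45/18≈2.5, Gen-24 18/25≈0.72, Gen-15 9/19≈0.474, Gen-10 5/20≈0.25.
All 17 L of Gen-6 fit (value 51) → 33 remain.
Take all of Gen-18 (18 L, value 47) → 15 L left.
Fill the last 15 L with part of Gen-5: 15/18 of it earns 37.5.

15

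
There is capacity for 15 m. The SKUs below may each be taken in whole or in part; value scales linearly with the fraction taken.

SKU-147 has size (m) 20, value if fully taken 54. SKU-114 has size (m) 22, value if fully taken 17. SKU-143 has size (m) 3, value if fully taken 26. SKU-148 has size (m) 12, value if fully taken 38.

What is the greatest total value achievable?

Rank by value-to-size ratio: SKU-143 26/3≈8.67, SKU-148 38/12≈3.17, SKU-147 54/20≈2.7, SKU-114 17/22≈0.773.
All 3 m of SKU-143 fit (value 26) → 12 remain.
SKU-148: take in full, 12 m for value 38 → 0 left.
Total value = 64.

64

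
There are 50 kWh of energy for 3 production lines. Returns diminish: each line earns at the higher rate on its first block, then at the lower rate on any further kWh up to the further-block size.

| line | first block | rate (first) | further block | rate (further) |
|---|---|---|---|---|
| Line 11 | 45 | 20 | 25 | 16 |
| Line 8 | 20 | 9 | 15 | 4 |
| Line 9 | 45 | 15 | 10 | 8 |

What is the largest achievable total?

980

Treat each block as its own option and order by rate: Line 11/first 20 > Line 11/second 16 > Line 9/first 15 > Line 8/first 9 > Line 9/second 8 > Line 8/second 4.
Fill Line 11 first block (45 at 20) — 5 left.
Line 11 second at 16: only 5 left, fill 5.
Total = 20×45 + 16×5 = 980.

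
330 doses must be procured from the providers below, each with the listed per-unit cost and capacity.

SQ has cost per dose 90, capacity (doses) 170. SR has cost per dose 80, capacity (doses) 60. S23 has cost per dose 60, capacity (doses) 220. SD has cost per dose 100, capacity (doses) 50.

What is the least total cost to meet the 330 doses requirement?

Use providers in increasing cost order.
S23 (60): use full 220 → 110 doses to go.
SR (80): use full 60 → 50 doses to go.
SQ (90): take the remaining 50 → done.
SD: unused.
Cost = 220×60 + 60×80 + 50×90 = 22500.

22500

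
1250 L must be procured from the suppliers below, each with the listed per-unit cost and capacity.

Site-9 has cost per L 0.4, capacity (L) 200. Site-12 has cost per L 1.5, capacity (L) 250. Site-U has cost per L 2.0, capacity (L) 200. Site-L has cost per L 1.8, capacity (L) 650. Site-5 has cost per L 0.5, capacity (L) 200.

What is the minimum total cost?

1635

Use suppliers in increasing cost order.
Take 200 from Site-9 at 0.4 → need 1050 more.
Site-5 at 0.5: take all 200 L → 850 still needed.
Site-12 (1.5): use full 250 → 600 L to go.
Take 600 from Site-L at 1.8 to finish.
Site-U: unused.
Cost = 200×0.4 + 200×0.5 + 250×1.5 + 600×1.8 = 1635.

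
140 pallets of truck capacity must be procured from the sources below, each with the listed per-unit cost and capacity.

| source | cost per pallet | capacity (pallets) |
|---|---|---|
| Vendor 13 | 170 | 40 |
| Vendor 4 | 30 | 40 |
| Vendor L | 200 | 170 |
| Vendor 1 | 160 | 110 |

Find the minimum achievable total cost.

Cheapest first:
Vendor 4 (30): use full 40 — 100 pallets to go.
Vendor 1 (160): take the remaining 100 — done.
Vendor 13, Vendor L: unused.
Cost = 40×30 + 100×160 = 17200.

17200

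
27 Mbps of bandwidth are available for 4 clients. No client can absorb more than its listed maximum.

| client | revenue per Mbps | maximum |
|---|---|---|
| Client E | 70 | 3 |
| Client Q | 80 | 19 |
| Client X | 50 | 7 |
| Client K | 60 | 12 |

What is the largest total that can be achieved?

2030

Order the clients by revenue per Mbps: Client Q 80 > Client E 70 > Client K 60 > Client X 50.
Client Q: +19 to 19 (cap) — 8 left.
Give Client E 3 to hit its cap of 3 — 5 left.
Client K has room for 12 but only 5 remain, so it gets 5.
Total = 70×3 + 80×19 + 60×5 = 2030.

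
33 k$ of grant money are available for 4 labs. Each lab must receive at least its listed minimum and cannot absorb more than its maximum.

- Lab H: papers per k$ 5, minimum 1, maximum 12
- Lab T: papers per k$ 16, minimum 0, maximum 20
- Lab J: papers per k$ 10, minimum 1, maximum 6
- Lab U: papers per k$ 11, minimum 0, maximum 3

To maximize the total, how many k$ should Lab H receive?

Meeting every minimum uses 1+0+1+0 = 2 k$, leaving 31.
Order the labs by papers per k$: Lab T 16 > Lab U 11 > Lab J 10 > Lab H 5.
Lab T: +20 to 20 (cap) → 11 left.
Lab U takes 3 more to reach its cap of 3 → 8 left.
Lab J takes 5 more to reach its cap of 6 → 3 left.
Lab H: +3 (room for 11) → 4. Pool exhausted.

4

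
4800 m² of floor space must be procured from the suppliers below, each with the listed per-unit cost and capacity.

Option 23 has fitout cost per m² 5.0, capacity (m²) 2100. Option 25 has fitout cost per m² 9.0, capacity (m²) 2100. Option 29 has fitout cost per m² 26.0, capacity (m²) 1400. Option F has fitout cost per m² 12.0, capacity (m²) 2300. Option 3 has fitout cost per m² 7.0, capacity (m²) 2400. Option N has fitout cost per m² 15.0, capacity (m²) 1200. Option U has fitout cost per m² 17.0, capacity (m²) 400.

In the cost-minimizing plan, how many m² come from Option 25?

300

Fill from the cheapest supplier first.
Option 23 at 5.0: take all 2100 m² — 2700 still needed.
Option 3 (7.0): use full 2400 — 300 m² to go.
Option 25 at 9.0: take 300 of its 2100 — requirement met.
Option F, Option N, Option U, Option 29: unused.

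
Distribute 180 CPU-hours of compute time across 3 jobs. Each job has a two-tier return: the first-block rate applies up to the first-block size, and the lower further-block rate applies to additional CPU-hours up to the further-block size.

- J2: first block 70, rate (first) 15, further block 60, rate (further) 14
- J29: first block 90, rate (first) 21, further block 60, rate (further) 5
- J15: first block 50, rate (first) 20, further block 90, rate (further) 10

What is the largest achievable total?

3490

Rank every tier by rate: J29/first 21 > J15/first 20 > J2/first 15 > J2/second 14 > J15/second 10 > J29/second 5.
J29 first at 21: fill all 90 ; 90 left.
Fill J15 first block (50 at 20) ; 40 left.
J2/first: +40 of 70 at 15; pool empty.
Total = 21×90 + 20×50 + 15×40 = 3490.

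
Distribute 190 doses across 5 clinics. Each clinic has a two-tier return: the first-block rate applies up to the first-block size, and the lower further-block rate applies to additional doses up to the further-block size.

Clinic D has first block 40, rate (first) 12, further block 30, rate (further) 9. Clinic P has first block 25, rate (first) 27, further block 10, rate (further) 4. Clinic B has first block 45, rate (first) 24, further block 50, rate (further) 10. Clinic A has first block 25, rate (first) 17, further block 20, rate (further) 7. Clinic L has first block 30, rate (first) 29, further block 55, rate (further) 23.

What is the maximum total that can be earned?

4435

Rank every tier by rate: Clinic L/tier1 29 > Clinic P/tier1 27 > Clinic B/tier1 24 > Clinic L/tier2 23 > Clinic A/tier1 17 > Clinic D/tier1 12 > Clinic B/tier2 10 > Clinic D/tier2 9 > Clinic A/tier2 7 > Clinic P/tier2 4.
Clinic L/tier1 (29): +30 → 160 left.
Clinic P tier1 at 27: fill all 25 → 135 left.
Fill Clinic B tier1 block (45 at 24) → 90 left.
Fill Clinic L tier2 block (55 at 23) → 35 left.
Fill Clinic A tier1 block (25 at 17) → 10 left.
10 remain; put them into Clinic D tier1 at 12.
Total = 29×30 + 27×25 + 24×45 + 23×55 + 17×25 + 12×10 = 4435.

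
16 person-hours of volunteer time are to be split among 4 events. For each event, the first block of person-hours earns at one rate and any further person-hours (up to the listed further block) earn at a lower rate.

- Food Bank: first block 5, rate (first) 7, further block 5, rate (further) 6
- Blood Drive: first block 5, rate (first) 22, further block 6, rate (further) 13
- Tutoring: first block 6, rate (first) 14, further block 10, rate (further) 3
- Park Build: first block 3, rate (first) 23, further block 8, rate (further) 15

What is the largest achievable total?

Order all 8 blocks by rate: Park Build/first 23 > Blood Drive/first 22 > Park Build/second 15 > Tutoring/first 14 > Blood Drive/second 13 > Food Bank/first 7 > Food Bank/second 6 > Tutoring/second 3.
Park Build first at 23: fill all 3 → 13 left.
Blood Drive/first (22): +5 → 8 left.
Park Build/second (15): +8 → 0 left.
Total = 23×3 + 22×5 + 15×8 = 299.

299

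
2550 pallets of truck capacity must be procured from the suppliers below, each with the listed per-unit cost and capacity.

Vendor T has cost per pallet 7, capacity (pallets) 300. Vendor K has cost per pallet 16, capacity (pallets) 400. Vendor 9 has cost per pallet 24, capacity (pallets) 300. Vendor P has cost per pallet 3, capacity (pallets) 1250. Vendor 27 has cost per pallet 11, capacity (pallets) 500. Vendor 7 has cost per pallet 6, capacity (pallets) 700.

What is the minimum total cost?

Cheapest first:
Vendor P at 3: take all 1250 pallets — 1300 still needed.
Vendor 7 at 6: take all 700 pallets — 600 still needed.
Vendor T at 7: take all 300 pallets — 300 still needed.
Take 300 from Vendor 27 at 11 to finish.
Vendor K, Vendor 9: unused.
Cost = 1250×3 + 700×6 + 300×7 + 300×11 = 13350.

13350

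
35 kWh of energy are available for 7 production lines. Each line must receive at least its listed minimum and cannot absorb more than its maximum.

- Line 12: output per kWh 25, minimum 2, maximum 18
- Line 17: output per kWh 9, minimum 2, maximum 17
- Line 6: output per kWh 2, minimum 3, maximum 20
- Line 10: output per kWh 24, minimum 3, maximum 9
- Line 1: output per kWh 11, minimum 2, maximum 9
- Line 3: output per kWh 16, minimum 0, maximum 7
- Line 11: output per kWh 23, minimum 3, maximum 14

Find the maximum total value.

Meeting every minimum uses 2+2+3+3+2+0+3 = 15 kWh, leaving 20.
Order the production lines by output per kWh: Line 12 25 > Line 10 24 > Line 11 23 > Line 3 16 > Line 1 11 > Line 17 9 > Line 6 2.
Give Line 12 16 more to hit its cap of 18 — 4 left.
Only 4 left; Line 10 takes them to reach 7.
Total = 25×18 + 9×2 + 2×3 + 24×7 + 11×2 + 23×3 = 733.

733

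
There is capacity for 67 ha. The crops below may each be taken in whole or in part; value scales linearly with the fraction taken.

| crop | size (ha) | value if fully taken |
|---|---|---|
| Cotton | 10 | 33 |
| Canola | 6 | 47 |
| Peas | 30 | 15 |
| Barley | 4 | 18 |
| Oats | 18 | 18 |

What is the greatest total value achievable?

Best value per unit of size first: Canola 47/6≈7.83, Barley 18/4≈4.5, Cotton 33/10≈3.3, Oats 18/18≈1, Peas 15/30≈0.5.
Canola: take in full, 6 ha for value 47 — 61 left.
All 4 ha of Barley fit (value 18) — 57 remain.
Cotton: take in full, 10 ha for value 33 — 47 left.
All 18 ha of Oats fit (value 18) — 29 remain.
29 ha left: a 29/30 share of Peas gives 15×29/30 = 14.5.
Total value = 130.5.

130.5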